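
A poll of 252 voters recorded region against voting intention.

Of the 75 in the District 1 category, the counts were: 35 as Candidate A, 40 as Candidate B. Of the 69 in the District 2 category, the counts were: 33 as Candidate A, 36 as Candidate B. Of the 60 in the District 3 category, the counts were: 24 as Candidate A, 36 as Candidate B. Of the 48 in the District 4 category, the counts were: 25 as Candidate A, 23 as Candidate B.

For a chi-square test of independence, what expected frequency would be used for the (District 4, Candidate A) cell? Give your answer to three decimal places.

Row total (District 4) = 48; column total (Candidate A) = 117; grand total N = 252.
Expected count = (row total × column total) / N = 48 × 117 / 252 = 22.286.

22.286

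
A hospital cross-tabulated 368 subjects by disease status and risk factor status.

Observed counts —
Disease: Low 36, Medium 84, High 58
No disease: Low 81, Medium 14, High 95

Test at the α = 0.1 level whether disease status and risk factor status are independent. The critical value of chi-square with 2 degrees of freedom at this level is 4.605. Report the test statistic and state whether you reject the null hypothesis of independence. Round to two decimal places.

Row totals: 178, 190. Column totals: 117, 98, 153. Grand total N = 368.
Expected counts (row total × column total / N):
  Disease, Low: 178×117/368 = 56.592
  Disease, Medium: 178×98/368 = 47.402
  Disease, High: 178×153/368 = 74.005
  No disease, Low: 190×117/368 = 60.408
  No disease, Medium: 190×98/368 = 50.598
  No disease, High: 190×153/368 = 78.995
Contributions (O − E)²/E:
  (36 − 56.592)²/56.592 = 7.4928
  (84 − 47.402)²/47.402 = 28.2565
  (58 − 74.005)²/74.005 = 3.4614
  (81 − 60.408)²/60.408 = 7.0194
  (14 − 50.598)²/50.598 = 26.4717
  (95 − 78.995)²/78.995 = 3.2427
χ² = 7.4928 + 28.2565 + 3.4614 + 7.0194 + 26.4717 + 3.2427 = 75.94
df = (2−1)(3−1) = 2. Since 75.94 > 4.605, reject the null hypothesis of independence at α = 0.1.

75.94; reject H₀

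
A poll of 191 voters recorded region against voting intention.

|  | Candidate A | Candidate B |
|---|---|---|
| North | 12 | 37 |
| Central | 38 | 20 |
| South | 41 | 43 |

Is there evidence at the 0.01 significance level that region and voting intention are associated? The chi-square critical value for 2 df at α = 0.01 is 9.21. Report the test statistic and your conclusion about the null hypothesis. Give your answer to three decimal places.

Row totals: 49, 58, 84. Column totals: 91, 100. Grand total N = 191.
Expected counts (row total × column total / N):
  North, Candidate A: 49×91/191 = 23.34555
  North, Candidate B: 49×100/191 = 25.65445
  Central, Candidate A: 58×91/191 = 27.63351
  Central, Candidate B: 58×100/191 = 30.36649
  South, Candidate A: 84×91/191 = 40.02094
  South, Candidate B: 84×100/191 = 43.97906
Contributions (O − E)²/E:
  (12 − 23.34555)²/23.34555 = 5.5137
  (37 − 25.65445)²/25.65445 = 5.0175
  (38 − 27.63351)²/27.63351 = 3.8889
  (20 − 30.36649)²/30.36649 = 3.5389
  (41 − 40.02094)²/40.02094 = 0.0240
  (43 − 43.97906)²/43.97906 = 0.0218
χ² = 5.5137 + 5.0175 + 3.8889 + 3.5389 + 0.0240 + 0.0218 = 18.005
df = (3−1)(2−1) = 2. Since 18.005 > 9.21, reject the null hypothesis of independence at α = 0.01.

18.005; reject H₀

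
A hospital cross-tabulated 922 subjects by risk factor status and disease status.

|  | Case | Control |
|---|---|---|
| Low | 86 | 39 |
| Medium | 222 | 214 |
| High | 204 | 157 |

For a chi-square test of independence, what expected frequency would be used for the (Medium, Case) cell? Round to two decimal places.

242.12

Row total (Medium) = 436; column total (Case) = 512; grand total N = 922.
Expected count = (row total × column total) / N = 436 × 512 / 922 = 242.12.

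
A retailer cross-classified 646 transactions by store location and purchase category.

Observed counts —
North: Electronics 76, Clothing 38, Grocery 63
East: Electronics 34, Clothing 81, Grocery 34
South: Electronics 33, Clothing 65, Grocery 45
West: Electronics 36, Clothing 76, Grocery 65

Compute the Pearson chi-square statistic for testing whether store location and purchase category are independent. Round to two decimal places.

50.72

Row totals: 177, 149, 143, 177. Column totals: 179, 260, 207. Grand total N = 646.
Expected counts (row total × column total / N):
  North, Electronics: 177×179/646 = 49.045
  North, Clothing: 177×260/646 = 71.238
  North, Grocery: 177×207/646 = 56.717
  East, Electronics: 149×179/646 = 41.286
  East, Clothing: 149×260/646 = 59.969
  East, Grocery: 149×207/646 = 47.745
  South, Electronics: 143×179/646 = 39.624
  South, Clothing: 143×260/646 = 57.554
  South, Grocery: 143×207/646 = 45.822
  West, Electronics: 177×179/646 = 49.045
  West, Clothing: 177×260/646 = 71.238
  West, Grocery: 177×207/646 = 56.717
Contributions (O − E)²/E:
  (76 − 49.045)²/49.045 = 14.8144
  (38 − 71.238)²/71.238 = 15.5081
  (63 − 56.717)²/56.717 = 0.6960
  (34 − 41.286)²/41.286 = 1.2858
  (81 − 59.969)²/59.969 = 7.3755
  (34 − 47.745)²/47.745 = 3.9570
  (33 − 39.624)²/39.624 = 1.1073
  (65 − 57.554)²/57.554 = 0.9633
  (45 − 45.822)²/45.822 = 0.0147
  (36 − 49.045)²/49.045 = 3.4697
  (76 − 71.238)²/71.238 = 0.3183
  (65 − 56.717)²/56.717 = 1.2097
χ² = 14.8144 + 15.5081 + 0.6960 + 1.2858 + 7.3755 + 3.9570 + 1.1073 + 0.9633 + 0.0147 + 3.4697 + 0.3183 + 1.2097 = 50.72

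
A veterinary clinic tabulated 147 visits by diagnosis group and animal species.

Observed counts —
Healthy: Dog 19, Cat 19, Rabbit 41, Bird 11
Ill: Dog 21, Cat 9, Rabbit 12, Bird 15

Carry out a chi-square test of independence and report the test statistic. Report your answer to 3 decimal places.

13.423

Row totals: 90, 57. Column totals: 40, 28, 53, 26. Grand total N = 147.
Expected counts (row total × column total / N):
  Healthy, Dog: 90×40/147 = 24.4898
  Healthy, Cat: 90×28/147 = 17.1429
  Healthy, Rabbit: 90×53/147 = 32.4490
  Healthy, Bird: 90×26/147 = 15.9184
  Ill, Dog: 57×40/147 = 15.5102
  Ill, Cat: 57×28/147 = 10.8571
  Ill, Rabbit: 57×53/147 = 20.5510
  Ill, Bird: 57×26/147 = 10.0816
Contributions (O − E)²/E:
  (19 − 24.4898)²/24.4898 = 1.2306
  (19 − 17.1429)²/17.1429 = 0.2012
  (41 − 32.4490)²/32.4490 = 2.2534
  (11 − 15.9184)²/15.9184 = 1.5197
  (21 − 15.5102)²/15.5102 = 1.9431
  (9 − 10.8571)²/10.8571 = 0.3177
  (12 − 20.5510)²/20.5510 = 3.5580
  (15 − 10.0816)²/10.0816 = 2.3995
χ² = 1.2306 + 0.2012 + 2.2534 + 1.5197 + 1.9431 + 0.3177 + 3.5580 + 2.3995 = 13.423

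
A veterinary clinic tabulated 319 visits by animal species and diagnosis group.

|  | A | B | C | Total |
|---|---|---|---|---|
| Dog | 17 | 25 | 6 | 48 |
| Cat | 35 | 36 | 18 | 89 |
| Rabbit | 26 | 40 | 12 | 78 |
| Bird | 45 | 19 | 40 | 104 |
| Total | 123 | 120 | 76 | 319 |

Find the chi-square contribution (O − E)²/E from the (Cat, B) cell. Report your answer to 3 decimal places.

0.190

Row total (Cat) = 89; column total (B) = 120; N = 319.
Expected count E = 89 × 120 / 319 = 33.4796.
Contribution = (O − E)²/E = (36 − 33.4796)² / 33.4796 = 0.190.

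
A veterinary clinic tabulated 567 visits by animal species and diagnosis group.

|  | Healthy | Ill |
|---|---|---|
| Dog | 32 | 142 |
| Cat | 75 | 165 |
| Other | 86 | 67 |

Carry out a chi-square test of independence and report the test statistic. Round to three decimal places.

Row totals: 174, 240, 153. Column totals: 193, 374. Grand total N = 567.
Expected counts (row total × column total / N):
  Dog, Healthy: 174×193/567 = 59.2275
  Dog, Ill: 174×374/567 = 114.7725
  Cat, Healthy: 240×193/567 = 81.6931
  Cat, Ill: 240×374/567 = 158.3069
  Other, Healthy: 153×193/567 = 52.0794
  Other, Ill: 153×374/567 = 100.9206
Contributions (O − E)²/E:
  (32 − 59.2275)²/59.2275 = 12.5168
  (142 − 114.7725)²/114.7725 = 6.4592
  (75 − 81.6931)²/81.6931 = 0.5484
  (165 − 158.3069)²/158.3069 = 0.2830
  (86 − 52.0794)²/52.0794 = 22.0933
  (67 − 100.9206)²/100.9206 = 11.4011
χ² = 12.5168 + 6.4592 + 0.5484 + 0.2830 + 22.0933 + 11.4011 = 53.302

53.302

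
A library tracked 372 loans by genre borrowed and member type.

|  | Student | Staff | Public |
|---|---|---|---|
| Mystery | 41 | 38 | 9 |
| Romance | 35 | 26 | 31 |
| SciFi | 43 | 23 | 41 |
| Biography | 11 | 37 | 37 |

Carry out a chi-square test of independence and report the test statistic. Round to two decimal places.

44.84

Row totals: 88, 92, 107, 85. Column totals: 130, 124, 118. Grand total N = 372.
Expected counts (row total × column total / N):
  Mystery, Student: 88×130/372 = 30.753
  Mystery, Staff: 88×124/372 = 29.333
  Mystery, Public: 88×118/372 = 27.914
  Romance, Student: 92×130/372 = 32.151
  Romance, Staff: 92×124/372 = 30.667
  Romance, Public: 92×118/372 = 29.183
  SciFi, Student: 107×130/372 = 37.392
  SciFi, Staff: 107×124/372 = 35.667
  SciFi, Public: 107×118/372 = 33.941
  Biography, Student: 85×130/372 = 29.704
  Biography, Staff: 85×124/372 = 28.333
  Biography, Public: 85×118/372 = 26.962
Contributions (O − E)²/E:
  (41 − 30.753)²/30.753 = 3.4143
  (38 − 29.333)²/29.333 = 2.5608
  (9 − 27.914)²/27.914 = 12.8158
  (35 − 32.151)²/32.151 = 0.2525
  (26 − 30.667)²/30.667 = 0.7102
  (31 − 29.183)²/29.183 = 0.1131
  (43 − 37.392)²/37.392 = 0.8411
  (23 − 35.667)²/35.667 = 4.4986
  (41 − 33.941)²/33.941 = 1.4681
  (11 − 29.704)²/29.704 = 11.7775
  (37 − 28.333)²/28.333 = 2.6512
  (37 − 26.962)²/26.962 = 3.7372
χ² = 3.4143 + 2.5608 + 12.8158 + 0.2525 + 0.7102 + 0.1131 + 0.8411 + 4.4986 + 1.4681 + 11.7775 + 2.6512 + 3.7372 = 44.84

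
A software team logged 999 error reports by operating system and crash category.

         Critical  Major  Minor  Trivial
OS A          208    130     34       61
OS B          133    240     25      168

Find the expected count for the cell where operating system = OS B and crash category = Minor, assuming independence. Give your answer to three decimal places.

Row total (OS B) = 566; column total (Minor) = 59; grand total N = 999.
Expected count = (row total × column total) / N = 566 × 59 / 999 = 33.427.

33.427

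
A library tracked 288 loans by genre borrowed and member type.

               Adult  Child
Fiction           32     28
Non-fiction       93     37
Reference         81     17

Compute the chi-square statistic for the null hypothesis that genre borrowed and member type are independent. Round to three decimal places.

Row totals: 60, 130, 98. Column totals: 206, 82. Grand total N = 288.
Expected counts (row total × column total / N):
  Fiction, Adult: 60×206/288 = 42.9167
  Fiction, Child: 60×82/288 = 17.0833
  Non-fiction, Adult: 130×206/288 = 92.9861
  Non-fiction, Child: 130×82/288 = 37.0139
  Reference, Adult: 98×206/288 = 70.0972
  Reference, Child: 98×82/288 = 27.9028
Contributions (O − E)²/E:
  (32 − 42.9167)²/42.9167 = 2.7769
  (28 − 17.0833)²/17.0833 = 6.9761
  (93 − 92.9861)²/92.9861 = 0.0000
  (37 − 37.0139)²/37.0139 = 0.0000
  (81 − 70.0972)²/70.0972 = 1.6958
  (17 − 27.9028)²/27.9028 = 4.2602
χ² = 2.7769 + 6.9761 + 0.0000 + 0.0000 + 1.6958 + 4.2602 = 15.709

15.709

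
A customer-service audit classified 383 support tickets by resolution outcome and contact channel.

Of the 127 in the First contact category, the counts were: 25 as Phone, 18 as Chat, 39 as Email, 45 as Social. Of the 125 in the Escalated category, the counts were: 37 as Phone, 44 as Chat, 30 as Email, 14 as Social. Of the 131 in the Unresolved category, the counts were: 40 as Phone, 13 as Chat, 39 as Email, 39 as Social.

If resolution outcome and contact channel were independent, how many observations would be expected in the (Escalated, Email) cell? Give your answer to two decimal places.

Row total (Escalated) = 125; column total (Email) = 108; grand total N = 383.
Expected count = (row total × column total) / N = 125 × 108 / 383 = 35.25.

35.25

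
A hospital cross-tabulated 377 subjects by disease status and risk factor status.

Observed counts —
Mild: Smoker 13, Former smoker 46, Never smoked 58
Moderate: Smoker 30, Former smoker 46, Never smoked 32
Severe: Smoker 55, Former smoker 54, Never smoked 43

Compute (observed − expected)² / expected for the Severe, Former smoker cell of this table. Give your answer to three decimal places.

Row total (Severe) = 152; column total (Former smoker) = 146; N = 377.
Expected count E = 152 × 146 / 377 = 58.8647.
Contribution = (O − E)²/E = (54 − 58.8647)² / 58.8647 = 0.402.

0.402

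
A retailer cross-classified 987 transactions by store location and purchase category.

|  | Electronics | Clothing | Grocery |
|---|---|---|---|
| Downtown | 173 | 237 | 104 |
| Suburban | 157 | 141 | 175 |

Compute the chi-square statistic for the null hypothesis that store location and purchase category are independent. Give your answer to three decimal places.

41.593

Row totals: 514, 473. Column totals: 330, 378, 279. Grand total N = 987.
Expected counts (row total × column total / N):
  Downtown, Electronics: 514×330/987 = 171.8541
  Downtown, Clothing: 514×378/987 = 196.8511
  Downtown, Grocery: 514×279/987 = 145.2948
  Suburban, Electronics: 473×330/987 = 158.1459
  Suburban, Clothing: 473×378/987 = 181.1489
  Suburban, Grocery: 473×279/987 = 133.7052
Contributions (O − E)²/E:
  (173 − 171.8541)²/171.8541 = 0.0076
  (237 − 196.8511)²/196.8511 = 8.1886
  (104 − 145.2948)²/145.2948 = 11.7366
  (157 − 158.1459)²/158.1459 = 0.0083
  (141 − 181.1489)²/181.1489 = 8.8984
  (175 − 133.7052)²/133.7052 = 12.7539
χ² = 0.0076 + 8.1886 + 11.7366 + 0.0083 + 8.8984 + 12.7539 = 41.593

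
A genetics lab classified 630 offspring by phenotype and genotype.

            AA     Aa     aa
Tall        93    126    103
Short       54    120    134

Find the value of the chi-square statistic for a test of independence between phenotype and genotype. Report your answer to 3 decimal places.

Row totals: 322, 308. Column totals: 147, 246, 237. Grand total N = 630.
Expected counts (row total × column total / N):
  Tall, AA: 322×147/630 = 75.1333
  Tall, Aa: 322×246/630 = 125.7333
  Tall, aa: 322×237/630 = 121.1333
  Short, AA: 308×147/630 = 71.8667
  Short, Aa: 308×246/630 = 120.2667
  Short, aa: 308×237/630 = 115.8667
Contributions (O − E)²/E:
  (93 − 75.1333)²/75.1333 = 4.2487
  (126 − 125.7333)²/125.7333 = 0.0006
  (103 − 121.1333)²/121.1333 = 2.7145
  (54 − 71.8667)²/71.8667 = 4.4418
  (120 − 120.2667)²/120.2667 = 0.0006
  (134 − 115.8667)²/115.8667 = 2.8379
χ² = 4.2487 + 0.0006 + 2.7145 + 4.4418 + 0.0006 + 2.8379 = 14.244

14.244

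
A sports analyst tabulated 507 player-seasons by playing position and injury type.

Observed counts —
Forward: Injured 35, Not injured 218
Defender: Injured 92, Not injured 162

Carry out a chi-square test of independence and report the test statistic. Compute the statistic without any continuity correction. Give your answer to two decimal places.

33.83

Row totals: 253, 254. Column totals: 127, 380. Grand total N = 507.
Expected counts (row total × column total / N):
  Forward, Injured: 253×127/507 = 63.375
  Forward, Not injured: 253×380/507 = 189.625
  Defender, Injured: 254×127/507 = 63.625
  Defender, Not injured: 254×380/507 = 190.375
Contributions (O − E)²/E:
  (35 − 63.375)²/63.375 = 12.7044
  (218 − 189.625)²/189.625 = 4.2460
  (92 − 63.625)²/63.625 = 12.6545
  (162 − 190.375)²/190.375 = 4.2292
χ² = 12.7044 + 4.2460 + 12.6545 + 4.2292 = 33.83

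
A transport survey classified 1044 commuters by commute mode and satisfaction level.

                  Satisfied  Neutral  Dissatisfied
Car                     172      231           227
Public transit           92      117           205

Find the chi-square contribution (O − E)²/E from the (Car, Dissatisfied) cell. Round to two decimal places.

4.35

Row total (Car) = 630; column total (Dissatisfied) = 432; N = 1044.
Expected count E = 630 × 432 / 1044 = 260.690.
Contribution = (O − E)²/E = (227 − 260.690)² / 260.690 = 4.35.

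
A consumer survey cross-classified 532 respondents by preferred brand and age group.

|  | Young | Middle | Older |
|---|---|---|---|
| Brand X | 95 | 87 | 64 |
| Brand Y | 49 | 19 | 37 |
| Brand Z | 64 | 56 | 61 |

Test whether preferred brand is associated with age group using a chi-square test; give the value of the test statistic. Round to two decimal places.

Row totals: 246, 105, 181. Column totals: 208, 162, 162. Grand total N = 532.
Expected counts (row total × column total / N):
  Brand X, Young: 246×208/532 = 96.180
  Brand X, Middle: 246×162/532 = 74.910
  Brand X, Older: 246×162/532 = 74.910
  Brand Y, Young: 105×208/532 = 41.053
  Brand Y, Middle: 105×162/532 = 31.974
  Brand Y, Older: 105×162/532 = 31.974
  Brand Z, Young: 181×208/532 = 70.767
  Brand Z, Middle: 181×162/532 = 55.117
  Brand Z, Older: 181×162/532 = 55.117
Contributions (O − E)²/E:
  (95 − 96.180)²/96.180 = 0.0145
  (87 − 74.910)²/74.910 = 1.9512
  (64 − 74.910)²/74.910 = 1.5889
  (49 − 41.053)²/41.053 = 1.5384
  (19 − 31.974)²/31.974 = 5.2644
  (37 − 31.974)²/31.974 = 0.7900
  (64 − 70.767)²/70.767 = 0.6471
  (56 − 55.117)²/55.117 = 0.0141
  (61 − 55.117)²/55.117 = 0.6279
χ² = 0.0145 + 1.9512 + 1.5889 + 1.5384 + 5.2644 + 0.7900 + 0.6471 + 0.0141 + 0.6279 = 12.44

12.44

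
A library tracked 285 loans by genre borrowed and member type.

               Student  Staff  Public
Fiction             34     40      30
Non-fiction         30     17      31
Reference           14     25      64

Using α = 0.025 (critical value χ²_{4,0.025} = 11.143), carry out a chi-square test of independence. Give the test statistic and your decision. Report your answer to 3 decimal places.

30.655; reject H₀

Row totals: 104, 78, 103. Column totals: 78, 82, 125. Grand total N = 285.
Expected counts (row total × column total / N):
  Fiction, Student: 104×78/285 = 28.4632
  Fiction, Staff: 104×82/285 = 29.9228
  Fiction, Public: 104×125/285 = 45.6140
  Non-fiction, Student: 78×78/285 = 21.3474
  Non-fiction, Staff: 78×82/285 = 22.4421
  Non-fiction, Public: 78×125/285 = 34.2105
  Reference, Student: 103×78/285 = 28.1895
  Reference, Staff: 103×82/285 = 29.6351
  Reference, Public: 103×125/285 = 45.1754
Contributions (O − E)²/E:
  (34 − 28.4632)²/28.4632 = 1.0770
  (40 − 29.9228)²/29.9228 = 3.3937
  (30 − 45.6140)²/45.6140 = 5.3448
  (30 − 21.3474)²/21.3474 = 3.5071
  (17 − 22.4421)²/22.4421 = 1.3197
  (31 − 34.2105)²/34.2105 = 0.3013
  (14 − 28.1895)²/28.1895 = 7.1424
  (25 − 29.6351)²/29.6351 = 0.7250
  (64 − 45.1754)²/45.1754 = 7.8442
χ² = 1.0770 + 3.3937 + 5.3448 + 3.5071 + 1.3197 + 0.3013 + 7.1424 + 0.7250 + 7.8442 = 30.655
df = (3−1)(3−1) = 4. Since 30.655 > 11.143, reject the null hypothesis of independence at α = 0.025.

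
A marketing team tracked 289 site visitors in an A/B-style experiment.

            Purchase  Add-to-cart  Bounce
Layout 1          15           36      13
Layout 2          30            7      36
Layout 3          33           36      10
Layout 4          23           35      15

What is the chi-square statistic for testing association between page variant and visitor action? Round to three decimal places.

Row totals: 64, 73, 79, 73. Column totals: 101, 114, 74. Grand total N = 289.
Expected counts (row total × column total / N):
  Layout 1, Purchase: 64×101/289 = 22.3668
  Layout 1, Add-to-cart: 64×114/289 = 25.2457
  Layout 1, Bounce: 64×74/289 = 16.3875
  Layout 2, Purchase: 73×101/289 = 25.5121
  Layout 2, Add-to-cart: 73×114/289 = 28.7958
  Layout 2, Bounce: 73×74/289 = 18.6920
  Layout 3, Purchase: 79×101/289 = 27.6090
  Layout 3, Add-to-cart: 79×114/289 = 31.1626
  Layout 3, Bounce: 79×74/289 = 20.2284
  Layout 4, Purchase: 73×101/289 = 25.5121
  Layout 4, Add-to-cart: 73×114/289 = 28.7958
  Layout 4, Bounce: 73×74/289 = 18.6920
Contributions (O − E)²/E:
  (15 − 22.3668)²/22.3668 = 2.4264
  (36 − 25.2457)²/25.2457 = 4.5812
  (13 − 16.3875)²/16.3875 = 0.7002
  (30 − 25.5121)²/25.5121 = 0.7895
  (7 − 28.7958)²/28.7958 = 16.4974
  (36 − 18.6920)²/18.6920 = 16.0265
  (33 − 27.6090)²/27.6090 = 1.0527
  (36 − 31.1626)²/31.1626 = 0.7509
  (10 − 20.2284)²/20.2284 = 5.1719
  (23 − 25.5121)²/25.5121 = 0.2474
  (35 − 28.7958)²/28.7958 = 1.3367
  (15 − 18.6920)²/18.6920 = 0.7292
χ² = 2.4264 + 4.5812 + 0.7002 + 0.7895 + 16.4974 + 16.0265 + 1.0527 + 0.7509 + 5.1719 + 0.2474 + 1.3367 + 0.7292 = 50.310

50.310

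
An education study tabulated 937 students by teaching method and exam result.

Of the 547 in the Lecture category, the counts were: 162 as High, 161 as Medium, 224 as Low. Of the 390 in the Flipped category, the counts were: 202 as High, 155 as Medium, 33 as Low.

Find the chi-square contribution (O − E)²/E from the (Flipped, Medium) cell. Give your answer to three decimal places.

4.189

Row total (Flipped) = 390; column total (Medium) = 316; N = 937.
Expected count E = 390 × 316 / 937 = 131.52615.
Contribution = (O − E)²/E = (155 − 131.52615)² / 131.52615 = 4.189.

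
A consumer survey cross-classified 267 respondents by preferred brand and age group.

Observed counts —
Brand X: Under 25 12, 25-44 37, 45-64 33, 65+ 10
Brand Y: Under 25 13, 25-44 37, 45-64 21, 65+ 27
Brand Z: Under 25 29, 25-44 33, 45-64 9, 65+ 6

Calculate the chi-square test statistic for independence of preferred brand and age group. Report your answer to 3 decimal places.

Row totals: 92, 98, 77. Column totals: 54, 107, 63, 43. Grand total N = 267.
Expected counts (row total × column total / N):
  Brand X, Under 25: 92×54/267 = 18.6067
  Brand X, 25-44: 92×107/267 = 36.8689
  Brand X, 45-64: 92×63/267 = 21.7079
  Brand X, 65+: 92×43/267 = 14.8165
  Brand Y, Under 25: 98×54/267 = 19.8202
  Brand Y, 25-44: 98×107/267 = 39.2734
  Brand Y, 45-64: 98×63/267 = 23.1236
  Brand Y, 65+: 98×43/267 = 15.7828
  Brand Z, Under 25: 77×54/267 = 15.5730
  Brand Z, 25-44: 77×107/267 = 30.8577
  Brand Z, 45-64: 77×63/267 = 18.1685
  Brand Z, 65+: 77×43/267 = 12.4007
Contributions (O − E)²/E:
  (12 − 18.6067)²/18.6067 = 2.3458
  (37 − 36.8689)²/36.8689 = 0.0005
  (33 − 21.7079)²/21.7079 = 5.8740
  (10 − 14.8165)²/14.8165 = 1.5657
  (13 − 19.8202)²/19.8202 = 2.3469
  (37 − 39.2734)²/39.2734 = 0.1316
  (21 − 23.1236)²/23.1236 = 0.1950
  (27 − 15.7828)²/15.7828 = 7.9723
  (29 − 15.5730)²/15.5730 = 11.5767
  (33 − 30.8577)²/30.8577 = 0.1487
  (9 − 18.1685)²/18.1685 = 4.6268
  (6 − 12.4007)²/12.4007 = 3.3038
χ² = 2.3458 + 0.0005 + 5.8740 + 1.5657 + 2.3469 + 0.1316 + 0.1950 + 7.9723 + 11.5767 + 0.1487 + 4.6268 + 3.3038 = 40.088

40.088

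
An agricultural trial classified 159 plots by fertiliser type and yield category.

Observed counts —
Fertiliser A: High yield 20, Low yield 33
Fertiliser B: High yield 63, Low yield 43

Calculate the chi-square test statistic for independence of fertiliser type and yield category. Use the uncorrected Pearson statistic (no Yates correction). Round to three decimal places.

6.667

Row totals: 53, 106. Column totals: 83, 76. Grand total N = 159.
Expected counts (row total × column total / N):
  Fertiliser A, High yield: 53×83/159 = 27.66667
  Fertiliser A, Low yield: 53×76/159 = 25.33333
  Fertiliser B, High yield: 106×83/159 = 55.33333
  Fertiliser B, Low yield: 106×76/159 = 50.66667
Contributions (O − E)²/E:
  (20 − 27.66667)²/27.66667 = 2.1245
  (33 − 25.33333)²/25.33333 = 2.3202
  (63 − 55.33333)²/55.33333 = 1.0622
  (43 − 50.66667)²/50.66667 = 1.1601
χ² = 2.1245 + 2.3202 + 1.0622 + 1.1601 = 6.667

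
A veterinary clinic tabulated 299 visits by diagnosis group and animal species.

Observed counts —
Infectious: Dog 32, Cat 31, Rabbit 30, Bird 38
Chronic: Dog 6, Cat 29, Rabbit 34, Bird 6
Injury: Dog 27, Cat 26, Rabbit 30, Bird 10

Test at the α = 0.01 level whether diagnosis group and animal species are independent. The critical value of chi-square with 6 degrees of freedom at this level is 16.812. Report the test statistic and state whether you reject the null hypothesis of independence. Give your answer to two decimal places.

Row totals: 131, 75, 93. Column totals: 65, 86, 94, 54. Grand total N = 299.
Expected counts (row total × column total / N):
  Infectious, Dog: 131×65/299 = 28.478
  Infectious, Cat: 131×86/299 = 37.679
  Infectious, Rabbit: 131×94/299 = 41.184
  Infectious, Bird: 131×54/299 = 23.659
  Chronic, Dog: 75×65/299 = 16.304
  Chronic, Cat: 75×86/299 = 21.572
  Chronic, Rabbit: 75×94/299 = 23.579
  Chronic, Bird: 75×54/299 = 13.545
  Injury, Dog: 93×65/299 = 20.217
  Injury, Cat: 93×86/299 = 26.749
  Injury, Rabbit: 93×94/299 = 29.237
  Injury, Bird: 93×54/299 = 16.796
Contributions (O − E)²/E:
  (32 − 28.478)²/28.478 = 0.4356
  (31 − 37.679)²/37.679 = 1.1839
  (30 − 41.184)²/41.184 = 3.0371
  (38 − 23.659)²/23.659 = 8.6929
  (6 − 16.304)²/16.304 = 6.5120
  (29 − 21.572)²/21.572 = 2.5577
  (34 − 23.579)²/23.579 = 4.6057
  (6 − 13.545)²/13.545 = 4.2028
  (27 − 20.217)²/20.217 = 2.2758
  (26 − 26.749)²/26.749 = 0.0210
  (30 − 29.237)²/29.237 = 0.0199
  (10 − 16.796)²/16.796 = 2.7498
χ² = 0.4356 + 1.1839 + 3.0371 + 8.6929 + 6.5120 + 2.5577 + 4.6057 + 4.2028 + 2.2758 + 0.0210 + 0.0199 + 2.7498 = 36.29
df = (3−1)(4−1) = 6. Since 36.29 > 16.812, reject the null hypothesis of independence at α = 0.01.

36.29; reject H₀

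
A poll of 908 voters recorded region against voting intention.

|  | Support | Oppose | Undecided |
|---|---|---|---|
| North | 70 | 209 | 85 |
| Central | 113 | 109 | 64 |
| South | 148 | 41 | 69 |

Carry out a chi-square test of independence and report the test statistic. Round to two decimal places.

128.55

Row totals: 364, 286, 258. Column totals: 331, 359, 218. Grand total N = 908.
Expected counts (row total × column total / N):
  North, Support: 364×331/908 = 132.692
  North, Oppose: 364×359/908 = 143.916
  North, Undecided: 364×218/908 = 87.392
  Central, Support: 286×331/908 = 104.258
  Central, Oppose: 286×359/908 = 113.077
  Central, Undecided: 286×218/908 = 68.665
  South, Support: 258×331/908 = 94.051
  South, Oppose: 258×359/908 = 102.007
  South, Undecided: 258×218/908 = 61.943
Contributions (O − E)²/E:
  (70 − 132.692)²/132.692 = 29.6196
  (209 − 143.916)²/143.916 = 29.4333
  (85 − 87.392)²/87.392 = 0.0655
  (113 − 104.258)²/104.258 = 0.7330
  (109 − 113.077)²/113.077 = 0.1470
  (64 − 68.665)²/68.665 = 0.3169
  (148 − 94.051)²/94.051 = 30.9459
  (41 − 102.007)²/102.007 = 36.4863
  (69 − 61.943)²/61.943 = 0.8040
χ² = 29.6196 + 29.4333 + 0.0655 + 0.7330 + 0.1470 + 0.3169 + 30.9459 + 36.4863 + 0.8040 = 128.55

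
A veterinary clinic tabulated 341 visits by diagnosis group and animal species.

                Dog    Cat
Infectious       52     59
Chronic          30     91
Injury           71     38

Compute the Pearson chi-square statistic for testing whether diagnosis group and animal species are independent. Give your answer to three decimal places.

Row totals: 111, 121, 109. Column totals: 153, 188. Grand total N = 341.
Expected counts (row total × column total / N):
  Infectious, Dog: 111×153/341 = 49.8035
  Infectious, Cat: 111×188/341 = 61.1965
  Chronic, Dog: 121×153/341 = 54.2903
  Chronic, Cat: 121×188/341 = 66.7097
  Injury, Dog: 109×153/341 = 48.9062
  Injury, Cat: 109×188/341 = 60.0938
Contributions (O − E)²/E:
  (52 − 49.8035)²/49.8035 = 0.0969
  (59 − 61.1965)²/61.1965 = 0.0788
  (30 − 54.2903)²/54.2903 = 10.8678
  (91 − 66.7097)²/66.7097 = 8.8446
  (71 − 48.9062)²/48.9062 = 9.9811
  (38 − 60.0938)²/60.0938 = 8.1229
χ² = 0.0969 + 0.0788 + 10.8678 + 8.8446 + 9.9811 + 8.1229 = 37.992

37.992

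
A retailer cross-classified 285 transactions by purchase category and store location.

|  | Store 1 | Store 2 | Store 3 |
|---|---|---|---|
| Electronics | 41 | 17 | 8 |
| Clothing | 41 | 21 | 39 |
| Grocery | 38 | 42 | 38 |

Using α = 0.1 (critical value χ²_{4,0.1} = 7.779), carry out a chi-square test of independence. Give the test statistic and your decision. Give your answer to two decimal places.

23.27; reject H₀

Row totals: 66, 101, 118. Column totals: 120, 80, 85. Grand total N = 285.
Expected counts (row total × column total / N):
  Electronics, Store 1: 66×120/285 = 27.789
  Electronics, Store 2: 66×80/285 = 18.526
  Electronics, Store 3: 66×85/285 = 19.684
  Clothing, Store 1: 101×120/285 = 42.526
  Clothing, Store 2: 101×80/285 = 28.351
  Clothing, Store 3: 101×85/285 = 30.123
  Grocery, Store 1: 118×120/285 = 49.684
  Grocery, Store 2: 118×80/285 = 33.123
  Grocery, Store 3: 118×85/285 = 35.193
Contributions (O − E)²/E:
  (41 − 27.789)²/27.789 = 6.2806
  (17 − 18.526)²/18.526 = 0.1257
  (8 − 19.684)²/19.684 = 6.9354
  (41 − 42.526)²/42.526 = 0.0548
  (21 − 28.351)²/28.351 = 1.9060
  (39 − 30.123)²/30.123 = 2.6160
  (38 − 49.684)²/49.684 = 2.7477
  (42 − 33.123)²/33.123 = 2.3790
  (38 − 35.193)²/35.193 = 0.2239
χ² = 6.2806 + 0.1257 + 6.9354 + 0.0548 + 1.9060 + 2.6160 + 2.7477 + 2.3790 + 0.2239 = 23.27
df = (3−1)(3−1) = 4. Since 23.27 > 7.779, reject the null hypothesis of independence at α = 0.1.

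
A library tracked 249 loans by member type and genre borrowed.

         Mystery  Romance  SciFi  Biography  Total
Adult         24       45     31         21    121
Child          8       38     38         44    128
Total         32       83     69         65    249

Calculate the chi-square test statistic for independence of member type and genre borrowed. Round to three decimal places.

17.256

Grand total N = 249.
Expected counts (row total × column total / N):
  Adult, Mystery: 121×32/249 = 15.5502
  Adult, Romance: 121×83/249 = 40.3333
  Adult, SciFi: 121×69/249 = 33.5301
  Adult, Biography: 121×65/249 = 31.5863
  Child, Mystery: 128×32/249 = 16.4498
  Child, Romance: 128×83/249 = 42.6667
  Child, SciFi: 128×69/249 = 35.4699
  Child, Biography: 128×65/249 = 33.4137
Contributions (O − E)²/E:
  (24 − 15.5502)²/15.5502 = 4.5915
  (45 − 40.3333)²/40.3333 = 0.5400
  (31 − 33.5301)²/33.5301 = 0.1909
  (21 − 31.5863)²/31.5863 = 3.5480
  (8 − 16.4498)²/16.4498 = 4.3404
  (38 − 42.6667)²/42.6667 = 0.5104
  (38 − 35.4699)²/35.4699 = 0.1805
  (44 − 33.4137)²/33.4137 = 3.3540
χ² = 4.5915 + 0.5400 + 0.1909 + 3.5480 + 4.3404 + 0.5104 + 0.1805 + 3.3540 = 17.256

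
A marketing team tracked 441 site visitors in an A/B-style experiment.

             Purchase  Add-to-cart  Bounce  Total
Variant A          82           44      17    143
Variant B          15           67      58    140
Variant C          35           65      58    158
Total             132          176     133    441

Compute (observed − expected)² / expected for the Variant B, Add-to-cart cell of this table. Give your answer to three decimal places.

Row total (Variant B) = 140; column total (Add-to-cart) = 176; N = 441.
Expected count E = 140 × 176 / 441 = 55.8730.
Contribution = (O − E)²/E = (67 − 55.8730)² / 55.8730 = 2.216.

2.216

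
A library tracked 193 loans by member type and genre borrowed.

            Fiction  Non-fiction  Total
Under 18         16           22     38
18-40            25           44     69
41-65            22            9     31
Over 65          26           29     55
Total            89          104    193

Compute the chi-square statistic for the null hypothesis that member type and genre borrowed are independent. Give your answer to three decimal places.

10.693

Grand total N = 193.
Expected counts (row total × column total / N):
  Under 18, Fiction: 38×89/193 = 17.5233
  Under 18, Non-fiction: 38×104/193 = 20.4767
  18-40, Fiction: 69×89/193 = 31.8187
  18-40, Non-fiction: 69×104/193 = 37.1813
  41-65, Fiction: 31×89/193 = 14.2953
  41-65, Non-fiction: 31×104/193 = 16.7047
  Over 65, Fiction: 55×89/193 = 25.3627
  Over 65, Non-fiction: 55×104/193 = 29.6373
Contributions (O − E)²/E:
  (16 − 17.5233)²/17.5233 = 0.1324
  (22 − 20.4767)²/20.4767 = 0.1133
  (25 − 31.8187)²/31.8187 = 1.4612
  (44 − 37.1813)²/37.1813 = 1.2505
  (22 − 14.2953)²/14.2953 = 4.1526
  (9 − 16.7047)²/16.7047 = 3.5536
  (26 − 25.3627)²/25.3627 = 0.0160
  (29 − 29.6373)²/29.6373 = 0.0137
χ² = 0.1324 + 0.1133 + 1.4612 + 1.2505 + 4.1526 + 3.5536 + 0.0160 + 0.0137 = 10.693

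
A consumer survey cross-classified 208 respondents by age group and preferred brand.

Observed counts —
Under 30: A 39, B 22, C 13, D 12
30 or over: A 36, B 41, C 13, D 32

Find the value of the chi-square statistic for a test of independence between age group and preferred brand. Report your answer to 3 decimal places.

8.979

Row totals: 86, 122. Column totals: 75, 63, 26, 44. Grand total N = 208.
Expected counts (row total × column total / N):
  Under 30, A: 86×75/208 = 31.0096
  Under 30, B: 86×63/208 = 26.0481
  Under 30, C: 86×26/208 = 10.7500
  Under 30, D: 86×44/208 = 18.1923
  30 or over, A: 122×75/208 = 43.9904
  30 or over, B: 122×63/208 = 36.9519
  30 or over, C: 122×26/208 = 15.2500
  30 or over, D: 122×44/208 = 25.8077
Contributions (O − E)²/E:
  (39 − 31.0096)²/31.0096 = 2.0589
  (22 − 26.0481)²/26.0481 = 0.6291
  (13 − 10.7500)²/10.7500 = 0.4709
  (12 − 18.1923)²/18.1923 = 2.1077
  (36 − 43.9904)²/43.9904 = 1.4514
  (41 − 36.9519)²/36.9519 = 0.4435
  (13 − 15.2500)²/15.2500 = 0.3320
  (32 − 25.8077)²/25.8077 = 1.4858
χ² = 2.0589 + 0.6291 + 0.4709 + 2.1077 + 1.4514 + 0.4435 + 0.3320 + 1.4858 = 8.979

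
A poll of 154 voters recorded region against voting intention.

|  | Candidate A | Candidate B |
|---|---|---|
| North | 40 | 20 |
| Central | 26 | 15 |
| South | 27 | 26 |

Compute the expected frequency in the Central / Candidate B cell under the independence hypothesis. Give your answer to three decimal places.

Row total (Central) = 41; column total (Candidate B) = 61; grand total N = 154.
Expected count = (row total × column total) / N = 41 × 61 / 154 = 16.240.

16.240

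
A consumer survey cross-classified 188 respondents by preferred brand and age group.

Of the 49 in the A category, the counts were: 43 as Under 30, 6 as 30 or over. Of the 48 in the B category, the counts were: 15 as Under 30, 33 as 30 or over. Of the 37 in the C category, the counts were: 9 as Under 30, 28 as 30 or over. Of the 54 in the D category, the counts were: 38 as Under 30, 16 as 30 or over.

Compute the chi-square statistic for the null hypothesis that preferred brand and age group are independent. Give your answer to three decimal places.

51.540

Row totals: 49, 48, 37, 54. Column totals: 105, 83. Grand total N = 188.
Expected counts (row total × column total / N):
  A, Under 30: 49×105/188 = 27.3670
  A, 30 or over: 49×83/188 = 21.6330
  B, Under 30: 48×105/188 = 26.8085
  B, 30 or over: 48×83/188 = 21.1915
  C, Under 30: 37×105/188 = 20.6649
  C, 30 or over: 37×83/188 = 16.3351
  D, Under 30: 54×105/188 = 30.1596
  D, 30 or over: 54×83/188 = 23.8404
Contributions (O − E)²/E:
  (43 − 27.3670)²/27.3670 = 8.9301
  (6 − 21.6330)²/21.6330 = 11.2971
  (15 − 26.8085)²/26.8085 = 5.2014
  (33 − 21.1915)²/21.1915 = 6.5800
  (9 − 20.6649)²/20.6649 = 6.5846
  (28 − 16.3351)²/16.3351 = 8.3299
  (38 − 30.1596)²/30.1596 = 2.0382
  (16 − 23.8404)²/23.8404 = 2.5785
χ² = 8.9301 + 11.2971 + 5.2014 + 6.5800 + 6.5846 + 8.3299 + 2.0382 + 2.5785 = 51.540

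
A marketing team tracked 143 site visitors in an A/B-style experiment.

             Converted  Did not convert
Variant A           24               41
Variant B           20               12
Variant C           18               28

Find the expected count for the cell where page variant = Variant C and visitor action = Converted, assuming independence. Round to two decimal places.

19.94

Row total (Variant C) = 46; column total (Converted) = 62; grand total N = 143.
Expected count = (row total × column total) / N = 46 × 62 / 143 = 19.94.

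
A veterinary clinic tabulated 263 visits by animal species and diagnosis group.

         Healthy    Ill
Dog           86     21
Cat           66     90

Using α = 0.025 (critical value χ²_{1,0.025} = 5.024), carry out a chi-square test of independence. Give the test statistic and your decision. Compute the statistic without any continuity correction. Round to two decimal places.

37.70; reject H₀

Row totals: 107, 156. Column totals: 152, 111. Grand total N = 263.
Expected counts (row total × column total / N):
  Dog, Healthy: 107×152/263 = 61.840
  Dog, Ill: 107×111/263 = 45.160
  Cat, Healthy: 156×152/263 = 90.160
  Cat, Ill: 156×111/263 = 65.840
Contributions (O − E)²/E:
  (86 − 61.840)²/61.840 = 9.4390
  (21 − 45.160)²/45.160 = 12.9253
  (66 − 90.160)²/90.160 = 6.4741
  (90 − 65.840)²/65.840 = 8.8655
χ² = 9.4390 + 12.9253 + 6.4741 + 8.8655 = 37.70
df = (2−1)(2−1) = 1. Since 37.70 > 5.024, reject the null hypothesis of independence at α = 0.025.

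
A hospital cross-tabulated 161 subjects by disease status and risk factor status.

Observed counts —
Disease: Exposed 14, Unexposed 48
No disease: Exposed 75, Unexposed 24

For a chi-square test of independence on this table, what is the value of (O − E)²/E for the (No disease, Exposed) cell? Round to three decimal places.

Row total (No disease) = 99; column total (Exposed) = 89; N = 161.
Expected count E = 99 × 89 / 161 = 54.7267.
Contribution = (O − E)²/E = (75 − 54.7267)² / 54.7267 = 7.510.

7.510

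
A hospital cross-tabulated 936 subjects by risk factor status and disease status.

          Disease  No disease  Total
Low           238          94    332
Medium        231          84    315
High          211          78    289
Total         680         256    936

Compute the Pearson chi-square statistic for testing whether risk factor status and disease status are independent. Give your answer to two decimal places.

Grand total N = 936.
Expected counts (row total × column total / N):
  Low, Disease: 332×680/936 = 241.197
  Low, No disease: 332×256/936 = 90.803
  Medium, Disease: 315×680/936 = 228.846
  Medium, No disease: 315×256/936 = 86.154
  High, Disease: 289×680/936 = 209.957
  High, No disease: 289×256/936 = 79.043
Contributions (O − E)²/E:
  (238 − 241.197)²/241.197 = 0.0424
  (94 − 90.803)²/90.803 = 0.1126
  (231 − 228.846)²/228.846 = 0.0203
  (84 − 86.154)²/86.154 = 0.0539
  (211 − 209.957)²/209.957 = 0.0052
  (78 − 79.043)²/79.043 = 0.0138
χ² = 0.0424 + 0.1126 + 0.0203 + 0.0539 + 0.0052 + 0.0138 = 0.25

0.25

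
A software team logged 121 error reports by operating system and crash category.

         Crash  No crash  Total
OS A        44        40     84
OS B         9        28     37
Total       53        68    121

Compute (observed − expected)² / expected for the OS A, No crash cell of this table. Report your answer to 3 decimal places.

1.100

Row total (OS A) = 84; column total (No crash) = 68; N = 121.
Expected count E = 84 × 68 / 121 = 47.2066.
Contribution = (O − E)²/E = (40 − 47.2066)² / 47.2066 = 1.100.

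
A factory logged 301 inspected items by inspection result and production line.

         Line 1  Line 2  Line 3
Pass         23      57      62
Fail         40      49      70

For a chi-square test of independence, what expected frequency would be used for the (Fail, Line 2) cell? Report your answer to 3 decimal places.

55.993

Row total (Fail) = 159; column total (Line 2) = 106; grand total N = 301.
Expected count = (row total × column total) / N = 159 × 106 / 301 = 55.993.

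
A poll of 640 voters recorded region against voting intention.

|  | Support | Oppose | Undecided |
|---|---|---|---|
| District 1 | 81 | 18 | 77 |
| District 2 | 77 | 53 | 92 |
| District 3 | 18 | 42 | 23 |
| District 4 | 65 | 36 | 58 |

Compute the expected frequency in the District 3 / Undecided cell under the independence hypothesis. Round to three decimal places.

Row total (District 3) = 83; column total (Undecided) = 250; grand total N = 640.
Expected count = (row total × column total) / N = 83 × 250 / 640 = 32.422.

32.422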